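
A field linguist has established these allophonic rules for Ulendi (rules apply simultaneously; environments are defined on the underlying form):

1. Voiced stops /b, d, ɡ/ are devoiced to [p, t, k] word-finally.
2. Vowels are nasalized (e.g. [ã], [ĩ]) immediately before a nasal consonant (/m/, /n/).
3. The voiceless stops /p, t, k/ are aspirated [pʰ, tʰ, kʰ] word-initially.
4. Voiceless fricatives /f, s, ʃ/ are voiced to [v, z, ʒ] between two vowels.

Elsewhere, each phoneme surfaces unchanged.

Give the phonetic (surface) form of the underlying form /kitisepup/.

/k/ (word-initial): word-initially, so rule 3 applies → [kʰ].
/i/ (between /k/ and /t/) is in the target of rule 2 but the environment (before a nasal consonant) is not met → [i].
/t/ (between /i/ and /i/) is in the target of rule 3 but the environment (word-initially) is not met → [t].
/i/ (between /t/ and /s/): rule 2 targets it, but not before a nasal consonant → unchanged [i].
/s/ meets the environment for rule 4 (between two vowels) → [z].
/e/ (between /s/ and /p/) fails the environment for rule 2, so it stays [e].
/p/ — between /e/ and /u/; rule 3 does not apply here → [p].
/u/ (between /p/ and /p/) fails the environment for rule 2, so it stays [u].
/p/ — word-final; rule 3 does not apply here → [p].

[kʰitizepup]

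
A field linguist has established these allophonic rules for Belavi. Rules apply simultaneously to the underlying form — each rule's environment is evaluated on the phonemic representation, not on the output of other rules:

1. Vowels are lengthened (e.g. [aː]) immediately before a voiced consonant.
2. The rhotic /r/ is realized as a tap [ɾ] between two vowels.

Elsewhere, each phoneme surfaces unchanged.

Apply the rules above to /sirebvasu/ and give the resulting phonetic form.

/s/ — not in any rule's target class → [s].
Rule 1 applies to /i/ (between /s/ and /r/: before a voiced consonant) → [iː].
Rule 2 applies to /r/ (between /i/ and /e/: between two vowels) → [ɾ].
/e/ (between /r/ and /b/): before a voiced consonant, so rule 1 applies → [eː].
/b/ (between /e/ and /v/): no rule targets it → [b].
/v/ — not in any rule's target class → [v].
/a/ (between /v/ and /s/) is in the target of rule 1 but the environment (before a voiced consonant) is not met → [a].
/s/ stays [s].
/u/ — word-final; rule 1 does not apply here → [u].

[siːɾeːbvasu]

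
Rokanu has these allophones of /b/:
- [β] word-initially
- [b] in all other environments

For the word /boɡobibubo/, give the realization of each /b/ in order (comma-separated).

Occurrence 1 (position 1): word-initially → [β].
Occurrence 2 (position 5): no conditioning environment matches → elsewhere allophone [b].
Occurrence 3 (position 7): no conditioning environment matches → elsewhere allophone [b].
Occurrence 4 (position 9): no conditioning environment matches → elsewhere allophone [b].

[β], [b], [b], [b]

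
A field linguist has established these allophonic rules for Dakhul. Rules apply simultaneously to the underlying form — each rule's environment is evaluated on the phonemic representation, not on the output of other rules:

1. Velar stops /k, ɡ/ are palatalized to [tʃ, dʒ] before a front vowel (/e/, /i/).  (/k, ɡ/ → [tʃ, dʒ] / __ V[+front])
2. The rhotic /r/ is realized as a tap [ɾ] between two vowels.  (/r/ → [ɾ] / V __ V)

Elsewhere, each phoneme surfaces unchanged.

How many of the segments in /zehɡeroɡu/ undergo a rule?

2

Segments that undergo a rule: /ɡ/ → [dʒ] (rule 1); /r/ → [ɾ] (rule 2).
All other segments surface unchanged.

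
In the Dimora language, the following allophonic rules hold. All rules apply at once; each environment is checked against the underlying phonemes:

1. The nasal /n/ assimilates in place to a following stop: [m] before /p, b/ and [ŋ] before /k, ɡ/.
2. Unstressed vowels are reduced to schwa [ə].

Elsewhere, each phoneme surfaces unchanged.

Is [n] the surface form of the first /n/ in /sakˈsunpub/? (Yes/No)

No

/n/ meets the environment for rule 1 (before a labial or velar stop) → [m].
The actual realization is [m], not [n].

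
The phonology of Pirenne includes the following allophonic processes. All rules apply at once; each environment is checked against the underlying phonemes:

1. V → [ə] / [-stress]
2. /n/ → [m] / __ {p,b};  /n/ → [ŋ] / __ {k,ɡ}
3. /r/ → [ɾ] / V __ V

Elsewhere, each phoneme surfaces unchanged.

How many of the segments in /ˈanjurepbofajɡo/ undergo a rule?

Segments that undergo a rule: /u/ → [ə] (rule 1); /r/ → [ɾ] (rule 3); /e/ → [ə] (rule 1); /o/ → [ə] (rule 1); /a/ → [ə] (rule 1); /o/ → [ə] (rule 1).
All other segments surface unchanged.

6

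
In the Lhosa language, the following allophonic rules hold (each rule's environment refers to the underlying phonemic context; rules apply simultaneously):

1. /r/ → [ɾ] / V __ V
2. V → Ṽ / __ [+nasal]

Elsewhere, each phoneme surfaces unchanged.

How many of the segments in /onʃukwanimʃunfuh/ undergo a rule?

Segments that undergo a rule: /o/ → [õ] (rule 2); /a/ → [ã] (rule 2); /i/ → [ĩ] (rule 2); /u/ → [ũ] (rule 2).
All other segments surface unchanged.

4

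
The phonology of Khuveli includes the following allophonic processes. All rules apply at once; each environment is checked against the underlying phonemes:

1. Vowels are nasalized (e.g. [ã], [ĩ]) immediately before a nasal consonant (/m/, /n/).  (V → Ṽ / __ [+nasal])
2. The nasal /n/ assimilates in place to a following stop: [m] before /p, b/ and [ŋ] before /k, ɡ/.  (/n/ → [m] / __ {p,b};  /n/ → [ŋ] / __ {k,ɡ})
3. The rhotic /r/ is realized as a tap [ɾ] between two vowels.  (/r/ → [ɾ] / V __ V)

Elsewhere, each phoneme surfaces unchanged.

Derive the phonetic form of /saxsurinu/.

/a/ (between /s/ and /x/) is in the target of rule 1 but the environment (before a nasal consonant) is not met → [a].
/u/ (between /s/ and /r/) is in the target of rule 1 but the environment (before a nasal consonant) is not met → [u].
/r/ meets the environment for rule 3 (between two vowels) → [ɾ].
/i/ meets the environment for rule 1 (before a nasal consonant) → [ĩ].
/n/ (between /i/ and /u/) fails the environment for rule 2, so it stays [n].
/u/ (word-final) is in the target of rule 1 but the environment (before a nasal consonant) is not met → [u].

[saxsuɾĩnu]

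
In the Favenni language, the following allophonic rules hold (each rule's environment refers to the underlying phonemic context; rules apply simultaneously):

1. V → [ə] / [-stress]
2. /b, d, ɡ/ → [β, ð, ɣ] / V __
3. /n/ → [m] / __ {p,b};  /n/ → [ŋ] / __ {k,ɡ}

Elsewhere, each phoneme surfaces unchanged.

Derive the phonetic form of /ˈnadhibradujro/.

[ˈnaðhəβrəðəjrə]

/n/ — word-initial; rule 3 does not apply here → [n].
/a/ — between /n/ and /d/; rule 1 does not apply here → [a].
/d/ (between /a/ and /h/): immediately after a vowel, so rule 2 applies → [ð].
/i/ (between /h/ and /b/) occurs in an unstressed syllable → [ə] by rule 1.
/b/ meets the environment for rule 2 (immediately after a vowel) → [β].
Rule 1 applies to /a/ (between /r/ and /d/: in an unstressed syllable) → [ə].
/d/ (between /a/ and /u/): immediately after a vowel, so rule 2 applies → [ð].
/u/ (between /d/ and /j/) occurs in an unstressed syllable → [ə] by rule 1.
/o/ — word-final, in an unstressed syllable — surfaces as [ə] (rule 1).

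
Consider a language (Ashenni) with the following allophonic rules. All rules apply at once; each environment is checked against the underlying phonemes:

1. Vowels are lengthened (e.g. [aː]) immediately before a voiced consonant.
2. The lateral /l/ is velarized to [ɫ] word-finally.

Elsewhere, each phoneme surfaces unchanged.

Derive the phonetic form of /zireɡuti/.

[ziːreːɡuti]

/z/ (word-initial): no rule targets it → [z].
Rule 1 applies to /i/ (between /z/ and /r/: before a voiced consonant) → [iː].
/r/ stays [r].
/e/ (between /r/ and /ɡ/) occurs before a voiced consonant → [eː] by rule 1.
/ɡ/ stays [ɡ].
/u/ (between /ɡ/ and /t/): rule 1 targets it, but not before a voiced consonant → unchanged [u].
/t/ stays [t].
/i/ (word-final) is in the target of rule 1 but the environment (before a voiced consonant) is not met → [i].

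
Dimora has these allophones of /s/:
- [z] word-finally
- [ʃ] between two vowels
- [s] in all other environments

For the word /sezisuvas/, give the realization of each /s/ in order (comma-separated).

[s], [ʃ], [z]

Occurrence 1 (position 1): no conditioning environment matches → elsewhere allophone [s].
Occurrence 2 (position 5): between two vowels → [ʃ].
Occurrence 3 (position 9): word-finally → [z].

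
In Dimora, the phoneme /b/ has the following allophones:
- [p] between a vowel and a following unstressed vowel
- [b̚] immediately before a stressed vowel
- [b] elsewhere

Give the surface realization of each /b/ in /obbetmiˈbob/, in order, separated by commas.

Occurrence 1 (position 2): no conditioning environment matches → elsewhere allophone [b].
Occurrence 2 (position 3): no conditioning environment matches → elsewhere allophone [b].
Occurrence 3 (position 8): immediately before a stressed vowel → [b̚].
Occurrence 4 (position 10): no conditioning environment matches → elsewhere allophone [b].

[b], [b], [b̚], [b]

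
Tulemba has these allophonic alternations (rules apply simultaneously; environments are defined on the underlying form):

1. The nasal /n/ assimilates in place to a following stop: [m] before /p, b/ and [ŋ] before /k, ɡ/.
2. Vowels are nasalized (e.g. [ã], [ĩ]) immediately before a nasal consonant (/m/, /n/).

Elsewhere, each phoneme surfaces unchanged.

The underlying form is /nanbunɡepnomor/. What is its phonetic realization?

/n/ (word-initial): rule 1 targets it, but not before a labial or velar stop → unchanged [n].
/a/ — between /n/ and /n/, before a nasal consonant — surfaces as [ã] (rule 2).
/n/ meets the environment for rule 1 (before a labial or velar stop) → [m].
/b/ — not in any rule's target class → [b].
Rule 2 applies to /u/ (between /b/ and /n/: before a nasal consonant) → [ũ].
/n/ (between /u/ and /ɡ/) occurs before a labial or velar stop → [ŋ] by rule 1.
/ɡ/ (between /n/ and /e/): no rule targets it → [ɡ].
/e/ (between /ɡ/ and /p/) is in the target of rule 2 but the environment (before a nasal consonant) is not met → [e].
/p/ stays [p].
/n/ — between /p/ and /o/; rule 1 does not apply here → [n].
/o/ (between /n/ and /m/): before a nasal consonant, so rule 2 applies → [õ].
/m/ stays [m].
/o/ (between /m/ and /r/) fails the environment for rule 2, so it stays [o].
/r/ (word-final): no rule targets it → [r].

[nãmbũŋɡepnõmor]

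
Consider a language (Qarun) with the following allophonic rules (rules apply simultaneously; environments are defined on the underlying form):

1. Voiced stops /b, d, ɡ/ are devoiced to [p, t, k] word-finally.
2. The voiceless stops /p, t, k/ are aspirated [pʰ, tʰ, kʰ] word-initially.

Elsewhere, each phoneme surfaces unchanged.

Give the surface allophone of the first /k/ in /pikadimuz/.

/k/ (between /i/ and /a/): rule 2 targets it, but not word-initially → unchanged [k].

[k]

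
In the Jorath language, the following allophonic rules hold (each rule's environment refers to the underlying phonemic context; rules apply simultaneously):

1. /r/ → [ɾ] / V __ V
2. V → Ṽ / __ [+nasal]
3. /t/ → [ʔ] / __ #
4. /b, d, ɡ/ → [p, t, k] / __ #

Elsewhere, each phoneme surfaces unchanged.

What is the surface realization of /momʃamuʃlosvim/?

[mõmʃãmuʃlosvĩm]

/m/ (word-initial): no rule targets it → [m].
/o/ (between /m/ and /m/) occurs before a nasal consonant → [õ] by rule 2.
/m/ stays [m].
/ʃ/ (between /m/ and /a/) is unaffected → [ʃ].
/a/ meets the environment for rule 2 (before a nasal consonant) → [ã].
/m/ stays [m].
/u/ (between /m/ and /ʃ/) is in the target of rule 2 but the environment (before a nasal consonant) is not met → [u].
/ʃ/ (between /u/ and /l/): no rule targets it → [ʃ].
/l/ — not in any rule's target class → [l].
/o/ (between /l/ and /s/): rule 2 targets it, but not before a nasal consonant → unchanged [o].
/s/ (between /o/ and /v/) is unaffected → [s].
/v/ (between /s/ and /i/) is unaffected → [v].
/i/ (between /v/ and /m/): before a nasal consonant, so rule 2 applies → [ĩ].
/m/ stays [m].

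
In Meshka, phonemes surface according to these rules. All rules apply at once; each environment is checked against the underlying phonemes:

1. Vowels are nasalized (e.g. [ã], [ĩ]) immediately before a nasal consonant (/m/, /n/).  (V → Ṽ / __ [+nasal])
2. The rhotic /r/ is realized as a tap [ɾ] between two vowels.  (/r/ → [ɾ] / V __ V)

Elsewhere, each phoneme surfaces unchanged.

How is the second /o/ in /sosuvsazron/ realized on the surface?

/o/ (between /r/ and /n/): before a nasal consonant, so rule 1 applies → [õ].

[õ]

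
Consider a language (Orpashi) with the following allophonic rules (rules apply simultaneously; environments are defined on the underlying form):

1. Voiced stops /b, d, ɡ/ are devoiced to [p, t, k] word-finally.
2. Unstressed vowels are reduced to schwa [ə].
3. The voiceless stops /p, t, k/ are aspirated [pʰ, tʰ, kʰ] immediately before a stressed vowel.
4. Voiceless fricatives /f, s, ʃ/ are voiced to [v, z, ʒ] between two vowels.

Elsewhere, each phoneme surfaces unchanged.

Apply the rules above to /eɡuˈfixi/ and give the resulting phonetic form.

[əɡəˈvixə]

/e/ meets the environment for rule 2 (in an unstressed syllable) → [ə].
/ɡ/ (between /e/ and /u/) fails the environment for rule 1, so it stays [ɡ].
/u/ meets the environment for rule 2 (in an unstressed syllable) → [ə].
/f/ meets the environment for rule 4 (between two vowels) → [v].
/i/ (between /f/ and /x/): rule 2 targets it, but not in an unstressed syllable → unchanged [i].
/x/ stays [x].
Rule 2 applies to /i/ (word-final: in an unstressed syllable) → [ə].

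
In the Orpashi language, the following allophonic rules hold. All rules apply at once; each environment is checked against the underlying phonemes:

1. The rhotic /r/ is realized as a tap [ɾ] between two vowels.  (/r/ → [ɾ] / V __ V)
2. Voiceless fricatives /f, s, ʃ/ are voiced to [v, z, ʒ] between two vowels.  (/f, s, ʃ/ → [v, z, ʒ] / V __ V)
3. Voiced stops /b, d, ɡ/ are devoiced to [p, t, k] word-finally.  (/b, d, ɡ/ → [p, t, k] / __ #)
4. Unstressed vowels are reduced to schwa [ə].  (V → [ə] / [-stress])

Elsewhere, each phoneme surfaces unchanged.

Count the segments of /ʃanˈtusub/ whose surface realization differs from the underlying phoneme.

4

Segments that undergo a rule: /a/ → [ə] (rule 4); /s/ → [z] (rule 2); /u/ → [ə] (rule 4); /b/ → [p] (rule 3).
All other segments surface unchanged.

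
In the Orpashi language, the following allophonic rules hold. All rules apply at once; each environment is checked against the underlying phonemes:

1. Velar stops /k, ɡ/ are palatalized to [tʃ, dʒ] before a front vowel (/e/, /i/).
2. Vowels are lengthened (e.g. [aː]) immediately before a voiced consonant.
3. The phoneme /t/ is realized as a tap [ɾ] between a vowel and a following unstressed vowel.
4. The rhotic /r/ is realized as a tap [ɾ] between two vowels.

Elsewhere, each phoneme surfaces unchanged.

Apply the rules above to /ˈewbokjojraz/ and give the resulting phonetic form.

/e/ — word-initial, before a voiced consonant — surfaces as [eː] (rule 2).
/o/ — between /b/ and /k/; rule 2 does not apply here → [o].
/k/ — between /o/ and /j/; rule 1 does not apply here → [k].
/o/ — between /j/ and /j/, before a voiced consonant — surfaces as [oː] (rule 2).
/r/ (between /j/ and /a/) is in the target of rule 4 but the environment (between two vowels) is not met → [r].
/a/ (between /r/ and /z/): before a voiced consonant, so rule 2 applies → [aː].

[ˈeːwbokjoːjraːz]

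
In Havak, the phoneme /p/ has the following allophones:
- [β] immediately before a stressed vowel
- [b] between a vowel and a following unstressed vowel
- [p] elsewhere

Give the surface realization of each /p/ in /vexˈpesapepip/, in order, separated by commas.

Occurrence 1 (position 4): immediately before a stressed vowel → [β].
Occurrence 2 (position 8): between a vowel and a following unstressed vowel → [b].
Occurrence 3 (position 10): between a vowel and a following unstressed vowel → [b].
Occurrence 4 (position 12): no conditioning environment matches → elsewhere allophone [p].

[β], [b], [b], [p]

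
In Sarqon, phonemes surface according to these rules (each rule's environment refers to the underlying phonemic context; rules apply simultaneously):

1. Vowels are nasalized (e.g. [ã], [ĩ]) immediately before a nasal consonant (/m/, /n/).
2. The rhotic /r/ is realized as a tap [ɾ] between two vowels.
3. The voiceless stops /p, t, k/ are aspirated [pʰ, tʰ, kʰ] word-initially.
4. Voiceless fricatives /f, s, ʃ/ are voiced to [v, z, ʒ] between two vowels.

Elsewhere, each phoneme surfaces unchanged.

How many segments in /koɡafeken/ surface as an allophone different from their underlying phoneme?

Segments that undergo a rule: /k/ → [kʰ] (rule 3); /f/ → [v] (rule 4); /e/ → [ẽ] (rule 1).
All other segments surface unchanged.

3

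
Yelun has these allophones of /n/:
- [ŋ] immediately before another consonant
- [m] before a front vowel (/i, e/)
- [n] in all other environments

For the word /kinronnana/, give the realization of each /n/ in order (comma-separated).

[ŋ], [ŋ], [n], [n]

Occurrence 1 (position 3): immediately before another consonant → [ŋ].
Occurrence 2 (position 6): immediately before another consonant → [ŋ].
Occurrence 3 (position 7): no conditioning environment matches → elsewhere allophone [n].
Occurrence 4 (position 9): no conditioning environment matches → elsewhere allophone [n].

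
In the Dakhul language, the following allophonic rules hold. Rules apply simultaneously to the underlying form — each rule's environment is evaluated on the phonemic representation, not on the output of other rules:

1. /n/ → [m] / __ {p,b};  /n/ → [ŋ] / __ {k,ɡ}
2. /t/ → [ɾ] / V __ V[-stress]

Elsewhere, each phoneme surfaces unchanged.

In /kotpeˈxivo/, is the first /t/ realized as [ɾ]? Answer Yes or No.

No

/t/ (between /o/ and /p/) fails the environment for rule 2, so it stays [t].
The actual realization is [t], not [ɾ].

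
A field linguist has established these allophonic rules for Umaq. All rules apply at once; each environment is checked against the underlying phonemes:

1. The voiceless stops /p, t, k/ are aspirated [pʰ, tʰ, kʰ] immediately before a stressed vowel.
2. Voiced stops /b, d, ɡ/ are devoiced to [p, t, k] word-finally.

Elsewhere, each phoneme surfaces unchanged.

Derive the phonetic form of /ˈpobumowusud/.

[ˈpʰobumowusut]

/p/ (word-initial): immediately before a stressed vowel, so rule 1 applies → [pʰ].
/b/ (between /o/ and /u/) is in the target of rule 2 but the environment (word-finally) is not met → [b].
/d/ (word-final): word-finally, so rule 2 applies → [t].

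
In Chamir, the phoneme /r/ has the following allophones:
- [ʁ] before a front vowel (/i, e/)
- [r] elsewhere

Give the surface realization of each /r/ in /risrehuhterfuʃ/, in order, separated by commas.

[ʁ], [ʁ], [r]

Occurrence 1 (position 1): before a front vowel (/i, e/) → [ʁ].
Occurrence 2 (position 4): before a front vowel (/i, e/) → [ʁ].
Occurrence 3 (position 11): no conditioning environment matches → elsewhere allophone [r].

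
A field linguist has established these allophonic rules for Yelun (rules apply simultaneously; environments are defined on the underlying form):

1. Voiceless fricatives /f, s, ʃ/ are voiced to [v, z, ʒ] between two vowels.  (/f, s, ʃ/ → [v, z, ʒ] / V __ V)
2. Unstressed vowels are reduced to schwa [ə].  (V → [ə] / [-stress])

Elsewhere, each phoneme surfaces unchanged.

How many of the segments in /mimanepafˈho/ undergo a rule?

Segments that undergo a rule: /i/ → [ə] (rule 2); /a/ → [ə] (rule 2); /e/ → [ə] (rule 2); /a/ → [ə] (rule 2).
All other segments surface unchanged.

4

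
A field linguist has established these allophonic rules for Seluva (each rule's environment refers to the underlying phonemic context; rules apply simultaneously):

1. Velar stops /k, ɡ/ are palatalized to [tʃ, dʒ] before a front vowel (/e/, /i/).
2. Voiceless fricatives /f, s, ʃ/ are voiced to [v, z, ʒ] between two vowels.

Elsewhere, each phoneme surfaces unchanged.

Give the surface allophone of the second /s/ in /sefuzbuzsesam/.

/s/ — between /z/ and /e/; rule 2 does not apply here → [s].

[s]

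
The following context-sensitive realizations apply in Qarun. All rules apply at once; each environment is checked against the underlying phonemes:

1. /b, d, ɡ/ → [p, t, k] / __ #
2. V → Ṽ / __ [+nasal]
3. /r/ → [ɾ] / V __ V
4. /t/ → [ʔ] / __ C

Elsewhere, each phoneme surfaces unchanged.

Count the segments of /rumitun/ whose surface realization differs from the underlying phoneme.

Segments that undergo a rule: /u/ → [ũ] (rule 2); /u/ → [ũ] (rule 2).
All other segments surface unchanged.

2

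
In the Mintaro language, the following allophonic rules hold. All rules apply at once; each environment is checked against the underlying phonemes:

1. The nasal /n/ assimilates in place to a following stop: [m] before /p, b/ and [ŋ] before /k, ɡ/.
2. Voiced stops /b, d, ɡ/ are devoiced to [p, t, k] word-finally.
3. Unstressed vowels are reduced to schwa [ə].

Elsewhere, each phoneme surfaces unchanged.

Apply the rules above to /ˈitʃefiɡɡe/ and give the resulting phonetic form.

/i/ (word-initial): rule 3 targets it, but not in an unstressed syllable → unchanged [i].
/t/ — not in any rule's target class → [t].
/ʃ/ — not in any rule's target class → [ʃ].
/e/ meets the environment for rule 3 (in an unstressed syllable) → [ə].
/f/ — not in any rule's target class → [f].
/i/ meets the environment for rule 3 (in an unstressed syllable) → [ə].
/ɡ/ (between /i/ and /ɡ/): rule 2 targets it, but not word-finally → unchanged [ɡ].
/ɡ/ (between /ɡ/ and /e/) fails the environment for rule 2, so it stays [ɡ].
/e/ — word-final, in an unstressed syllable — surfaces as [ə] (rule 3).

[ˈitʃəfəɡɡə]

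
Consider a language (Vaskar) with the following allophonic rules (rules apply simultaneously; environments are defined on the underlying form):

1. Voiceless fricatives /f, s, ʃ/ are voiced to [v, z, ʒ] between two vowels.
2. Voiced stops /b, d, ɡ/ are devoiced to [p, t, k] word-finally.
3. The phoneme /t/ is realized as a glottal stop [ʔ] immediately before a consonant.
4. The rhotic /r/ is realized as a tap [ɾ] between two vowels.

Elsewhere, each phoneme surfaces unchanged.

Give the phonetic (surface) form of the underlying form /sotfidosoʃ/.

[soʔfidozoʃ]

/s/ (word-initial) fails the environment for rule 1, so it stays [s].
/o/ (between /s/ and /t/) is unaffected → [o].
/t/ — between /o/ and /f/, immediately before a consonant — surfaces as [ʔ] (rule 3).
/f/ (between /t/ and /i/): rule 1 targets it, but not between two vowels → unchanged [f].
/i/ stays [i].
/d/ (between /i/ and /o/) is in the target of rule 2 but the environment (word-finally) is not met → [d].
/o/ (between /d/ and /s/): no rule targets it → [o].
/s/ meets the environment for rule 1 (between two vowels) → [z].
/o/ stays [o].
/ʃ/ — word-final; rule 1 does not apply here → [ʃ].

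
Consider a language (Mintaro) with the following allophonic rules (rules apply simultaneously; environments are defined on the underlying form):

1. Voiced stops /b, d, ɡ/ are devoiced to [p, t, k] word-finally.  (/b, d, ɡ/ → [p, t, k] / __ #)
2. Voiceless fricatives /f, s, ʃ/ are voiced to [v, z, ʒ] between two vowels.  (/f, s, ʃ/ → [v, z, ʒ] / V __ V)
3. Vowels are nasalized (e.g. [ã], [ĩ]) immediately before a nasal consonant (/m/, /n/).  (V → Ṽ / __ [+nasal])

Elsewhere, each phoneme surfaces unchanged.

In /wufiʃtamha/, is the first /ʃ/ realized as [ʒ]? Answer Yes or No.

/ʃ/ (between /i/ and /t/): rule 2 targets it, but not between two vowels → unchanged [ʃ].
The actual realization is [ʃ], not [ʒ].

No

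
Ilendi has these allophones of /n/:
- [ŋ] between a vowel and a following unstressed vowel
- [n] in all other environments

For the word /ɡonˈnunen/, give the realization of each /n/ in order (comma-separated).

[n], [n], [ŋ], [n]

Occurrence 1 (position 3): no conditioning environment matches → elsewhere allophone [n].
Occurrence 2 (position 4): no conditioning environment matches → elsewhere allophone [n].
Occurrence 3 (position 6): between a vowel and a following unstressed vowel → [ŋ].
Occurrence 4 (position 8): no conditioning environment matches → elsewhere allophone [n].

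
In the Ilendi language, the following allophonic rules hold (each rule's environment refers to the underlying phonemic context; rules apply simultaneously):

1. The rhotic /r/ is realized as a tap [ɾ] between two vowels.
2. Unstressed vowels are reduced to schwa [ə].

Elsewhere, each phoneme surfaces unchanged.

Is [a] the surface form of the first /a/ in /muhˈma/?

/a/ (word-final) is in the target of rule 2 but the environment (in an unstressed syllable) is not met → [a].
The actual realization is [a], which matches [a].

Yes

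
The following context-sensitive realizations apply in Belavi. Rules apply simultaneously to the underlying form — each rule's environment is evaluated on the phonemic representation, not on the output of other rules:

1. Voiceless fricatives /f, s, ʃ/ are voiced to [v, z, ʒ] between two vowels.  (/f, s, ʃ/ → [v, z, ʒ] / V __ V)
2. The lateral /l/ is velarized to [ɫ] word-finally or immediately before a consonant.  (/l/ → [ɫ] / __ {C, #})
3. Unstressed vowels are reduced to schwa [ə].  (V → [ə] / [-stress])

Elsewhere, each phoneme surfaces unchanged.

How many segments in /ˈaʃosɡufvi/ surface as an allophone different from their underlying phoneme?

Segments that undergo a rule: /ʃ/ → [ʒ] (rule 1); /o/ → [ə] (rule 3); /u/ → [ə] (rule 3); /i/ → [ə] (rule 3).
All other segments surface unchanged.

4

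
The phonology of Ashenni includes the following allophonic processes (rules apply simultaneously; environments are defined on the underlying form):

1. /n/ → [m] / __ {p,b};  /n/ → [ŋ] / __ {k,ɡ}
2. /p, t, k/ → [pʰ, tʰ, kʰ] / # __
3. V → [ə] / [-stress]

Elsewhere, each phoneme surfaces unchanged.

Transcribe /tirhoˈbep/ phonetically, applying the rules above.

[tʰərhəˈbep]

/t/ (word-initial): word-initially, so rule 2 applies → [tʰ].
/i/ (between /t/ and /r/) occurs in an unstressed syllable → [ə] by rule 3.
/r/ stays [r].
/h/ — not in any rule's target class → [h].
/o/ — between /h/ and /b/, in an unstressed syllable — surfaces as [ə] (rule 3).
/b/ stays [b].
/e/ (between /b/ and /p/): rule 3 targets it, but not in an unstressed syllable → unchanged [e].
/p/ (word-final) is in the target of rule 2 but the environment (word-initially) is not met → [p].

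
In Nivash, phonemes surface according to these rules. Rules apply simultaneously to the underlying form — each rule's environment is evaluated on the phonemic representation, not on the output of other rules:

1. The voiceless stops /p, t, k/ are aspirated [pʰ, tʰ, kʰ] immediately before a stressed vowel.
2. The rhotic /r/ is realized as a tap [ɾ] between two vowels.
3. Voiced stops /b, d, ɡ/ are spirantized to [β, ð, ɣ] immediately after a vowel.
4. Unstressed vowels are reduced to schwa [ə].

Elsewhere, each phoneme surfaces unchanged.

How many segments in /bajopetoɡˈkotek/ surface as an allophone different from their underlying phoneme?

Segments that undergo a rule: /a/ → [ə] (rule 4); /o/ → [ə] (rule 4); /e/ → [ə] (rule 4); /o/ → [ə] (rule 4); /ɡ/ → [ɣ] (rule 3); /k/ → [kʰ] (rule 1); /e/ → [ə] (rule 4).
All other segments surface unchanged.

7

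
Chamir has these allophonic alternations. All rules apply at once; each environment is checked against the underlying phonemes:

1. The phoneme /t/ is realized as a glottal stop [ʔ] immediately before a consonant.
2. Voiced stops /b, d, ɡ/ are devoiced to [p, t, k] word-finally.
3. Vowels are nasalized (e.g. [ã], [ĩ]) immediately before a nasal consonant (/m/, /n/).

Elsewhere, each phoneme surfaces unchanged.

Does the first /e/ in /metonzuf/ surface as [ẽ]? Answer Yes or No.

/e/ (between /m/ and /t/) fails the environment for rule 3, so it stays [e].
The actual realization is [e], not [ẽ].

No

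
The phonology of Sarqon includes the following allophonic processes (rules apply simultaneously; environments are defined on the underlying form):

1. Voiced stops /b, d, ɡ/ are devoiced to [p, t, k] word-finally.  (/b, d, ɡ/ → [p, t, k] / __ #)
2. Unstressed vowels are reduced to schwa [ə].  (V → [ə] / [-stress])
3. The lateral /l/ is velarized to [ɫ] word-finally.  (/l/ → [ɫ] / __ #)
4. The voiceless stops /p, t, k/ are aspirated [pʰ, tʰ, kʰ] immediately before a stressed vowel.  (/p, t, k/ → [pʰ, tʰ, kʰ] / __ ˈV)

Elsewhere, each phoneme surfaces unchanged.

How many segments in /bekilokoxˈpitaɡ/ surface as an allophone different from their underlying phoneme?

Segments that undergo a rule: /e/ → [ə] (rule 2); /i/ → [ə] (rule 2); /o/ → [ə] (rule 2); /o/ → [ə] (rule 2); /p/ → [pʰ] (rule 4); /a/ → [ə] (rule 2); /ɡ/ → [k] (rule 1).
All other segments surface unchanged.

7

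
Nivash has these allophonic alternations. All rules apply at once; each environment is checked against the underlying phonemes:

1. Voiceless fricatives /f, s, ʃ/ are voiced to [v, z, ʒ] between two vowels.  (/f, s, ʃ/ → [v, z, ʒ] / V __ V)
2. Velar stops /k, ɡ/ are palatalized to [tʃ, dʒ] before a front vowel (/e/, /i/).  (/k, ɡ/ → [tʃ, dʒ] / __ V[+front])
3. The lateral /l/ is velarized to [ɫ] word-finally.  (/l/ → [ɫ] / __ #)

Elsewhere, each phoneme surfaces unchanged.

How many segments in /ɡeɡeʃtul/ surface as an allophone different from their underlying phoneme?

Segments that undergo a rule: /ɡ/ → [dʒ] (rule 2); /ɡ/ → [dʒ] (rule 2); /l/ → [ɫ] (rule 3).
All other segments surface unchanged.

3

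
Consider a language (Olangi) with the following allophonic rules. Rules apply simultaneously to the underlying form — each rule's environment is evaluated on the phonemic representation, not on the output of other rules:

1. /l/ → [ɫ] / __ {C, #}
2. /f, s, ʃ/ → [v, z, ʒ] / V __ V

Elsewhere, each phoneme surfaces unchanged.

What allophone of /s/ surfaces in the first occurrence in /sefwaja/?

/s/ (word-initial): rule 2 targets it, but not between two vowels → unchanged [s].

[s]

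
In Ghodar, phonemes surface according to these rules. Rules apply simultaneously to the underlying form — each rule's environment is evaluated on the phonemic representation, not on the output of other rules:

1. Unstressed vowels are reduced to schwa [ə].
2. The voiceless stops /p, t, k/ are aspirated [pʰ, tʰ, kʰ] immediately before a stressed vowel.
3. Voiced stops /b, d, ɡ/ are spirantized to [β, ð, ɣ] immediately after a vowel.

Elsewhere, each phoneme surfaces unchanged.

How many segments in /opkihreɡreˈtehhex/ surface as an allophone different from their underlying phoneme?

7

Segments that undergo a rule: /o/ → [ə] (rule 1); /i/ → [ə] (rule 1); /e/ → [ə] (rule 1); /ɡ/ → [ɣ] (rule 3); /e/ → [ə] (rule 1); /t/ → [tʰ] (rule 2); /e/ → [ə] (rule 1).
All other segments surface unchanged.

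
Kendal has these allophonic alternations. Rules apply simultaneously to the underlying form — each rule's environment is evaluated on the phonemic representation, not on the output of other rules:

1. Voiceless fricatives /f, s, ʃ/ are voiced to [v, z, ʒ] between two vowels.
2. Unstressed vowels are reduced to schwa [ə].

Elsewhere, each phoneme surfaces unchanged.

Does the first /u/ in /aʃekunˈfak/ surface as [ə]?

Yes

/u/ — between /k/ and /n/, in an unstressed syllable — surfaces as [ə] (rule 2).
The actual realization is [ə], which matches [ə].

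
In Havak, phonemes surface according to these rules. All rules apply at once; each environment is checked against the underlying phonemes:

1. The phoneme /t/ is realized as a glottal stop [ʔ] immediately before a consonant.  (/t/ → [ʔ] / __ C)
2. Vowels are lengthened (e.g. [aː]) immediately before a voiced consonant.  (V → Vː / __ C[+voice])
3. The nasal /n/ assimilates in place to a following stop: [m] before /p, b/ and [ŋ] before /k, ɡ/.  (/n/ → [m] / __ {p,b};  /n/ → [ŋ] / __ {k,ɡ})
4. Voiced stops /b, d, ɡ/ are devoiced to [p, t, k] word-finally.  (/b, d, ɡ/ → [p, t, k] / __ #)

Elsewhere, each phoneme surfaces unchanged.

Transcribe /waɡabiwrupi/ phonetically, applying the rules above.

[waːɡaːbiːwrupi]

/w/ — not in any rule's target class → [w].
/a/ meets the environment for rule 2 (before a voiced consonant) → [aː].
/ɡ/ (between /a/ and /a/) fails the environment for rule 4, so it stays [ɡ].
/a/ — between /ɡ/ and /b/, before a voiced consonant — surfaces as [aː] (rule 2).
/b/ — between /a/ and /i/; rule 4 does not apply here → [b].
Rule 2 applies to /i/ (between /b/ and /w/: before a voiced consonant) → [iː].
/w/ (between /i/ and /r/) is unaffected → [w].
/r/ (between /w/ and /u/): no rule targets it → [r].
/u/ — between /r/ and /p/; rule 2 does not apply here → [u].
/p/ (between /u/ and /i/) is unaffected → [p].
/i/ (word-final) is in the target of rule 2 but the environment (before a voiced consonant) is not met → [i].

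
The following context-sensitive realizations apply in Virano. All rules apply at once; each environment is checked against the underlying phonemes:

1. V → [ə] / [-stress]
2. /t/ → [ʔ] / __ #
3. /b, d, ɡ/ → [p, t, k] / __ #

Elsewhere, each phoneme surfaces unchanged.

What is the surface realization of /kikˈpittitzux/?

[kəkˈpittətzəx]

/k/ (word-initial): no rule targets it → [k].
/i/ — between /k/ and /k/, in an unstressed syllable — surfaces as [ə] (rule 1).
/k/ (between /i/ and /p/): no rule targets it → [k].
/p/ (between /k/ and /i/): no rule targets it → [p].
/i/ (between /p/ and /t/) fails the environment for rule 1, so it stays [i].
/t/ (between /i/ and /t/) is in the target of rule 2 but the environment (word-finally) is not met → [t].
/t/ (between /t/ and /i/) fails the environment for rule 2, so it stays [t].
/i/ (between /t/ and /t/): in an unstressed syllable, so rule 1 applies → [ə].
/t/ (between /i/ and /z/) is in the target of rule 2 but the environment (word-finally) is not met → [t].
/z/ (between /t/ and /u/): no rule targets it → [z].
/u/ (between /z/ and /x/): in an unstressed syllable, so rule 1 applies → [ə].
/x/ stays [x].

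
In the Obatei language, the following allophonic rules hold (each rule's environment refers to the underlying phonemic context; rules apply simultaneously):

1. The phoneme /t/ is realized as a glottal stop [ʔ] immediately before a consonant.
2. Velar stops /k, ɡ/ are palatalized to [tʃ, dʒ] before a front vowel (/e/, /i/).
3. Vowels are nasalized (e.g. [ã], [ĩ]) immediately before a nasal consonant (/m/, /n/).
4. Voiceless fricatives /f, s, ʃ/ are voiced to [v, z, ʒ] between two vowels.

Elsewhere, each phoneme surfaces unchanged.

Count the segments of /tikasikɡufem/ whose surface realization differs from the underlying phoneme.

3

Segments that undergo a rule: /s/ → [z] (rule 4); /f/ → [v] (rule 4); /e/ → [ẽ] (rule 3).
All other segments surface unchanged.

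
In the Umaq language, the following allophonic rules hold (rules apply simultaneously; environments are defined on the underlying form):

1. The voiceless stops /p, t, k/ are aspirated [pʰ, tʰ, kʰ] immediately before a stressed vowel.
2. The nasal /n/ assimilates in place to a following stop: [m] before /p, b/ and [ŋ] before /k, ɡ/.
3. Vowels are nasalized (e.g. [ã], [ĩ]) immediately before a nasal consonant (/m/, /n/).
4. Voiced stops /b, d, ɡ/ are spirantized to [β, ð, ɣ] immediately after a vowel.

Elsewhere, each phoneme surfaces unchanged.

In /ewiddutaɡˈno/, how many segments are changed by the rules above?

2

Segments that undergo a rule: /d/ → [ð] (rule 4); /ɡ/ → [ɣ] (rule 4).
All other segments surface unchanged.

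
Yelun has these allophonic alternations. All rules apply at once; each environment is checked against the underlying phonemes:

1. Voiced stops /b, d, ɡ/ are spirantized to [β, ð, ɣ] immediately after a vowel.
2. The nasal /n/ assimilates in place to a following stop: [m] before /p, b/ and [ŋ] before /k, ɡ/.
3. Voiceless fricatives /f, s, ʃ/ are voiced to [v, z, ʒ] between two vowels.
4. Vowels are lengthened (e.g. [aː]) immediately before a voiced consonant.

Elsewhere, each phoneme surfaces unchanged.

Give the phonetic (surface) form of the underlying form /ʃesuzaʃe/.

[ʃezuːzaʒe]

/ʃ/ (word-initial): rule 3 targets it, but not between two vowels → unchanged [ʃ].
/e/ (between /ʃ/ and /s/) fails the environment for rule 4, so it stays [e].
/s/ — between /e/ and /u/, between two vowels — surfaces as [z] (rule 3).
/u/ meets the environment for rule 4 (before a voiced consonant) → [uː].
/z/ stays [z].
/a/ (between /z/ and /ʃ/) fails the environment for rule 4, so it stays [a].
/ʃ/ (between /a/ and /e/): between two vowels, so rule 3 applies → [ʒ].
/e/ (word-final) fails the environment for rule 4, so it stays [e].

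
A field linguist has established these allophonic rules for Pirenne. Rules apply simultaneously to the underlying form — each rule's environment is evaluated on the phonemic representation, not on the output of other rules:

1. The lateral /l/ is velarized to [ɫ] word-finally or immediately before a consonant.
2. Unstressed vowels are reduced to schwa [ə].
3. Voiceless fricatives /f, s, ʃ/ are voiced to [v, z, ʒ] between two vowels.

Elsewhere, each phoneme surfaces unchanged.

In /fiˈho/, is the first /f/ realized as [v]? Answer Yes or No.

/f/ (word-initial): rule 3 targets it, but not between two vowels → unchanged [f].
The actual realization is [f], not [v].

No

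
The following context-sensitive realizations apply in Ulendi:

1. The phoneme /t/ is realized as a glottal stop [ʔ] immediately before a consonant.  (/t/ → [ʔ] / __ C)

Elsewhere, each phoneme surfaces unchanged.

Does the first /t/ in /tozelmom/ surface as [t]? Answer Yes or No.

/t/ — word-initial; rule 1 does not apply here → [t].
The actual realization is [t], which matches [t].

Yes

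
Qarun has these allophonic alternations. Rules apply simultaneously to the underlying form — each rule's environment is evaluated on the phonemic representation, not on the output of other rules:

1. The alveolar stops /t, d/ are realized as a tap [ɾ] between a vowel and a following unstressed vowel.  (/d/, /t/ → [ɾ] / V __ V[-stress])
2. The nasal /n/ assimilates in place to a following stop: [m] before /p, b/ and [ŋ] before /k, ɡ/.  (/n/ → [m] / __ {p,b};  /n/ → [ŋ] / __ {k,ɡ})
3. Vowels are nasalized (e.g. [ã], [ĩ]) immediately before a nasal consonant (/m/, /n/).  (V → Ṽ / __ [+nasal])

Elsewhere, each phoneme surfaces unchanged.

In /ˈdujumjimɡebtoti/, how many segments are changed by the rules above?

3

Segments that undergo a rule: /u/ → [ũ] (rule 3); /i/ → [ĩ] (rule 3); /t/ → [ɾ] (rule 1).
All other segments surface unchanged.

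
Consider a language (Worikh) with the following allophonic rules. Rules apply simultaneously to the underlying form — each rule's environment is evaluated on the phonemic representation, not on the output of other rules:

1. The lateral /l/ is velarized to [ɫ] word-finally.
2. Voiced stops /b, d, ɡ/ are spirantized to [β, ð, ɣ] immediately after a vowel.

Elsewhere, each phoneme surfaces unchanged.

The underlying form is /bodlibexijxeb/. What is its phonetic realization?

[boðliβexijxeβ]

/b/ — word-initial; rule 2 does not apply here → [b].
/o/ stays [o].
/d/ — between /o/ and /l/, immediately after a vowel — surfaces as [ð] (rule 2).
/l/ (between /d/ and /i/): rule 1 targets it, but not word-finally → unchanged [l].
/i/ (between /l/ and /b/) is unaffected → [i].
/b/ meets the environment for rule 2 (immediately after a vowel) → [β].
/e/ stays [e].
/x/ (between /e/ and /i/): no rule targets it → [x].
/i/ — not in any rule's target class → [i].
/j/ (between /i/ and /x/): no rule targets it → [j].
/x/ — not in any rule's target class → [x].
/e/ (between /x/ and /b/): no rule targets it → [e].
/b/ — word-final, immediately after a vowel — surfaces as [β] (rule 2).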